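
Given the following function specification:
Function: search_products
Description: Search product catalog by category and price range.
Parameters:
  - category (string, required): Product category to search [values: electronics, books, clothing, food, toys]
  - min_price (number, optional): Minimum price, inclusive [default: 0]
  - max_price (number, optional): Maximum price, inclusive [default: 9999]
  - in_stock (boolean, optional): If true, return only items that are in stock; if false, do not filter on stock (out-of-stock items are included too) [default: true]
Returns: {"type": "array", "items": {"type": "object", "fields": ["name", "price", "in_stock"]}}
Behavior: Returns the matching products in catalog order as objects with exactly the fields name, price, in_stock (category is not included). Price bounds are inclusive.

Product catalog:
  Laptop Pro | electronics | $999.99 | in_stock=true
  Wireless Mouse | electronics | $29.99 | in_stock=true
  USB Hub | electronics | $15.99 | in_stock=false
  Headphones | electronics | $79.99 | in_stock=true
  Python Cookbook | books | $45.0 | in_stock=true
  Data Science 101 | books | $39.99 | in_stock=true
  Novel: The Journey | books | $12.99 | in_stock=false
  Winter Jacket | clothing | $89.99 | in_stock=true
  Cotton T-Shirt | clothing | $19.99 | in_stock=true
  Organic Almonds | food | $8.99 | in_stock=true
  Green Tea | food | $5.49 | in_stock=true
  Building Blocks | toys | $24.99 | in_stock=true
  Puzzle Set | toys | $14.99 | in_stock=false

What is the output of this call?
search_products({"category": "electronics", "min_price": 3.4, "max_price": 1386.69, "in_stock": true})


Filter: category=electronics, 3.4 <= price <= 1386.69, in-stock only
  Laptop Pro ($999.99): keep
  Wireless Mouse ($29.99): keep
  USB Hub ($15.99): out of stock -> skip
  Headphones ($79.99): keep
Output:
[{"name": "Laptop Pro", "price": 999.99, "in_stock": true}, {"name": "Wireless Mouse", "price": 29.99, "in_stock": true}, {"name": "Headphones", "price": 79.99, "in_stock": true}]


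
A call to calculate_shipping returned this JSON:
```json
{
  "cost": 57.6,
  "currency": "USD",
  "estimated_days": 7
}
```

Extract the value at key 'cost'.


57.6


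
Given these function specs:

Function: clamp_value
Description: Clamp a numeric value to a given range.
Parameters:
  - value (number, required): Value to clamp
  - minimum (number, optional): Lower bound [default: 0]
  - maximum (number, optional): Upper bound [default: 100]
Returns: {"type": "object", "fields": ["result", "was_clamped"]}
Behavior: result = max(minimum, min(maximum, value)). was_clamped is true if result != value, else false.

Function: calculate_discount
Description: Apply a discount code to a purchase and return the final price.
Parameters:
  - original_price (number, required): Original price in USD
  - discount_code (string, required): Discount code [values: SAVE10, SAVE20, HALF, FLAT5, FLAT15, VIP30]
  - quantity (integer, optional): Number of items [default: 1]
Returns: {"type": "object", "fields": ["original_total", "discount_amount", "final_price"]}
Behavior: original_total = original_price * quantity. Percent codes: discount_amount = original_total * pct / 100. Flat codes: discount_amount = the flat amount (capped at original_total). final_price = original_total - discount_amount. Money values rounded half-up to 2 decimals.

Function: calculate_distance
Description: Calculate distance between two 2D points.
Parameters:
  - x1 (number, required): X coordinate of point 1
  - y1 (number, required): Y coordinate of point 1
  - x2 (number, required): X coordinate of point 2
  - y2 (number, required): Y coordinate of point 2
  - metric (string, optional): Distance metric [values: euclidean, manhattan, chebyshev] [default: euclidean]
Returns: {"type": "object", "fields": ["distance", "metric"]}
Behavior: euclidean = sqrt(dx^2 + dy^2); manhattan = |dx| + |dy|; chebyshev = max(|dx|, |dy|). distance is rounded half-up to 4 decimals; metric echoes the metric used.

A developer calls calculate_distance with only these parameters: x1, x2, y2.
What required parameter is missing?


Required parameters: x1, y1, x2, y2
Provided: x1, x2, y2
Missing: y1
y1


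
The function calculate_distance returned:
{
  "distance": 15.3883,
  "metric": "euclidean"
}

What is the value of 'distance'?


15.3883


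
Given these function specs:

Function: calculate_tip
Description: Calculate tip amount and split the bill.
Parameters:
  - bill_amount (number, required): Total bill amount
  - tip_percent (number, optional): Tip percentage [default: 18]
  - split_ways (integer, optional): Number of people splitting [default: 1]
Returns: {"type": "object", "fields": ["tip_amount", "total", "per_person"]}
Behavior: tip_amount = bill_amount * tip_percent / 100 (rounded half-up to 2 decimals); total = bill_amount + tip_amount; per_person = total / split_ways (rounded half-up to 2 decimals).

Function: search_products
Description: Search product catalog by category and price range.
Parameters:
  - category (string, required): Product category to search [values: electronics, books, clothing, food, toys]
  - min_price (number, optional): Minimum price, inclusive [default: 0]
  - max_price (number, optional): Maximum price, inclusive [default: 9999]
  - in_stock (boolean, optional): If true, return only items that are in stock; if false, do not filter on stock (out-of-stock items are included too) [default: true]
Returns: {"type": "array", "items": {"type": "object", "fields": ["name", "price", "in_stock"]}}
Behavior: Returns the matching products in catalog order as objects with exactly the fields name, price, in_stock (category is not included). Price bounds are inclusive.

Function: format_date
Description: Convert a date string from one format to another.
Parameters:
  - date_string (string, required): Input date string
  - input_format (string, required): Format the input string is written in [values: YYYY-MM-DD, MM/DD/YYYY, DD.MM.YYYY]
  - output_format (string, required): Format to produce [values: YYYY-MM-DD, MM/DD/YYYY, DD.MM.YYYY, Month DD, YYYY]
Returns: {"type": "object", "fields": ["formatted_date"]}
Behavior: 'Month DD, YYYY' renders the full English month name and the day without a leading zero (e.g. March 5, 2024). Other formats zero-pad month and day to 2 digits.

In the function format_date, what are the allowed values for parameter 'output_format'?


The format_date spec declares:
  - output_format (string, required): Format to produce [values: YYYY-MM-DD, MM/DD/YYYY, DD.MM.YYYY, Month DD, YYYY]
Allowed values:
YYYY-MM-DD, MM/DD/YYYY, DD.MM.YYYY, Month DD, YYYY


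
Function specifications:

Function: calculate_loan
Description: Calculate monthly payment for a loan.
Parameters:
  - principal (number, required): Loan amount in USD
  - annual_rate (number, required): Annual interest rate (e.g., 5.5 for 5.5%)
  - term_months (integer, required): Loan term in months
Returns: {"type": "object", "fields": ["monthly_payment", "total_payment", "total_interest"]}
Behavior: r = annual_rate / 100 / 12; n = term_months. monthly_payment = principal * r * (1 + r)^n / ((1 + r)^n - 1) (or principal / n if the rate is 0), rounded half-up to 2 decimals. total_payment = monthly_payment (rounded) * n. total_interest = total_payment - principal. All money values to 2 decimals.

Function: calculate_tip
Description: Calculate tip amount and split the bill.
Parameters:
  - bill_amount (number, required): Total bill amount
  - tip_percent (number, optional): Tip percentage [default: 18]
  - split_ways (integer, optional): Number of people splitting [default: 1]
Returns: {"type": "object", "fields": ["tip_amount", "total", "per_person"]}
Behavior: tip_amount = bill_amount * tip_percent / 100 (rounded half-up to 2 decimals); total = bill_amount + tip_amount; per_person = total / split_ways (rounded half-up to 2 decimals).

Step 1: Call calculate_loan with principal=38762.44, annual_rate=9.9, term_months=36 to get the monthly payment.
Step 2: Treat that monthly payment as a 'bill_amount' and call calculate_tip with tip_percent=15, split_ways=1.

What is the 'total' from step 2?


Step 1: calculate_loan(principal=38762.44, annual_rate=9.9, term_months=36)
  r = 9.9 / 100 / 12 = 0.00825 (keep full precision)
  (1 + r)^36 = 1.34417652
  monthly_payment = 38762.44 * 0.00825 * 1.34417652 / (1.34417652 - 1) = 1248.935823 -> 1248.94
  total_payment = 1248.94 * 36 = 44961.84
  total_interest = 44961.84 - 38762.44 = 6199.40
  -> monthly_payment = 1248.94
Step 2: calculate_tip(bill_amount=1248.94, tip_percent=15, split_ways=1)
  tip_amount = 1248.94 * 15/100 = 187.341 -> 187.34
  total = 1248.94 + 187.34 = 1436.28
  per_person = 1436.28 / 1 = 1436.28 -> 1436.28
  -> total = 1436.28
$1436.28


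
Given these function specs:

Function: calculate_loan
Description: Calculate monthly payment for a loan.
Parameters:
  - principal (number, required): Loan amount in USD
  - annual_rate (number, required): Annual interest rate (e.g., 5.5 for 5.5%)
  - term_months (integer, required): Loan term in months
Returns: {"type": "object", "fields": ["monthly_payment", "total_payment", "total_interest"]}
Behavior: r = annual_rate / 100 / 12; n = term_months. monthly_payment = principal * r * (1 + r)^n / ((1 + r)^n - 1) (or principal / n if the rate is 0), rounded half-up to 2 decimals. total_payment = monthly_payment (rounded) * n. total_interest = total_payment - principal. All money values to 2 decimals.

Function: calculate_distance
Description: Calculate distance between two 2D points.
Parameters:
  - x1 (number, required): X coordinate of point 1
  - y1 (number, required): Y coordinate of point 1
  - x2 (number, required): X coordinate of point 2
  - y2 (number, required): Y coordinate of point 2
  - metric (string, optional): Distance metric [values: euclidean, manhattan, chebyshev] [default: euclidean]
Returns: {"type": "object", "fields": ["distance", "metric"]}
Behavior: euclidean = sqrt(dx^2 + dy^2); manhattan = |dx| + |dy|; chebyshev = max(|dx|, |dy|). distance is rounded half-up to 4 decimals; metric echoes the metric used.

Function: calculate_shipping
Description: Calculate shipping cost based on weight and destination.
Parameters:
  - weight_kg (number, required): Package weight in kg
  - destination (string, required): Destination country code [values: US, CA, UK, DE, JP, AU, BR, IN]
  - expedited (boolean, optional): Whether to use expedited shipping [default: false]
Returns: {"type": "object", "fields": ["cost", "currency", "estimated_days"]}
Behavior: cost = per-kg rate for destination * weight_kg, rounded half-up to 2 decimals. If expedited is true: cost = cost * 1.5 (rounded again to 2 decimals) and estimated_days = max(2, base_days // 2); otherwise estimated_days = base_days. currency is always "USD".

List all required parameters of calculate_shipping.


Parameters of calculate_shipping and their required/optional flag:
  weight_kg: required
  destination: required
  expedited: optional
destination, weight_kg


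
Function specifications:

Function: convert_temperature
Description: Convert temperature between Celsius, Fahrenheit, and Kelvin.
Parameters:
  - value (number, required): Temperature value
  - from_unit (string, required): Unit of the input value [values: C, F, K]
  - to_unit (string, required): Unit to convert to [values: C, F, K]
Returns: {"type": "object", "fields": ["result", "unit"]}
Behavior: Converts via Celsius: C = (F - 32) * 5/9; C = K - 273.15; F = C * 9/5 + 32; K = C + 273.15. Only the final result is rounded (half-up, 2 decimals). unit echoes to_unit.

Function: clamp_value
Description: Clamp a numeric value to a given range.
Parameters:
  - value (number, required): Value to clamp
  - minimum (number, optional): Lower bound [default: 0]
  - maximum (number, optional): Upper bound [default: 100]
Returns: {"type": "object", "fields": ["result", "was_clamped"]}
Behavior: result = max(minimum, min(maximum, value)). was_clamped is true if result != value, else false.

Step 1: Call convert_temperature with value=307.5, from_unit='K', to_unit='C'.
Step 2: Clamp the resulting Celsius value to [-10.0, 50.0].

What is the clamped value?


Step 1: convert_temperature(value=307.5, from_unit=K, to_unit=C)
  To C: 307.5 - 273.15 = 34.35
  Target is C: 34.35
  Round to 2 decimals: 34.35
  -> result = 34.35 C
Step 2: clamp_value(value=34.35, minimum=-10.0, maximum=50.0)
  result = max(-10.0, min(50.0, 34.35)) = max(-10.0, 34.35) = 34.35
  was_clamped = (34.35 != 34.35) = false
  -> result = 34.35
34.35


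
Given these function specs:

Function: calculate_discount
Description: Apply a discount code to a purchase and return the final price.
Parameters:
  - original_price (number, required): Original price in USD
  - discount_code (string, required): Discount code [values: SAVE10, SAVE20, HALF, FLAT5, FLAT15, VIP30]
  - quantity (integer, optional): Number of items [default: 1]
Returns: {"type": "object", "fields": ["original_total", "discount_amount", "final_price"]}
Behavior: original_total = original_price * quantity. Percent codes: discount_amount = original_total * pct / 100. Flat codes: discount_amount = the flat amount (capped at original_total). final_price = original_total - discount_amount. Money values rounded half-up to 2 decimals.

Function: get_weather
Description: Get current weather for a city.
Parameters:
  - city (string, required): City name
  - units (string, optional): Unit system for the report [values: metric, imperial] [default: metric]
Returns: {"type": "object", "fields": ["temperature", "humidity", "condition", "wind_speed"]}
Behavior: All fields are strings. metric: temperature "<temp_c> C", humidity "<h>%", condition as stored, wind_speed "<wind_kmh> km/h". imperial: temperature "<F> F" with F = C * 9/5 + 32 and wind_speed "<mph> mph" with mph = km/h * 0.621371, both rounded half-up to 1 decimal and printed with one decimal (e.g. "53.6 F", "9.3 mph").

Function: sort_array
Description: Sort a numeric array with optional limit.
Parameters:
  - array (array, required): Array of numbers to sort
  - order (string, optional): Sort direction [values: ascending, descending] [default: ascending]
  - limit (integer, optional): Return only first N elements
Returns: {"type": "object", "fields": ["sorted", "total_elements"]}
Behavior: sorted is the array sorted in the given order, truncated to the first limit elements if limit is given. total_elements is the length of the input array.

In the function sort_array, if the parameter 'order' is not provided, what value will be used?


The sort_array spec declares:
  - order (string, optional): Sort direction [values: ascending, descending] [default: ascending]
Default:
ascending


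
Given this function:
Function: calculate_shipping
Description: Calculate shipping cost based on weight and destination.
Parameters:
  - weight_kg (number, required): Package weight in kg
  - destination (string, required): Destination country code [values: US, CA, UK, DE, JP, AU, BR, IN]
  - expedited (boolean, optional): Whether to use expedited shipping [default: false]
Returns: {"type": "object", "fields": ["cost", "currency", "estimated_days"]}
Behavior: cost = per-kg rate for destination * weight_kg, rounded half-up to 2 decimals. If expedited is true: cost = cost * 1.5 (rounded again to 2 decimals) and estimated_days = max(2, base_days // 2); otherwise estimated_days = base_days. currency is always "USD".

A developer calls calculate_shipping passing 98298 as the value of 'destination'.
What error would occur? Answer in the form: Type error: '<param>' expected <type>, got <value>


Spec: 'destination' is declared as string; 98298 is an integer.
Type error: 'destination' expected string, got 98298


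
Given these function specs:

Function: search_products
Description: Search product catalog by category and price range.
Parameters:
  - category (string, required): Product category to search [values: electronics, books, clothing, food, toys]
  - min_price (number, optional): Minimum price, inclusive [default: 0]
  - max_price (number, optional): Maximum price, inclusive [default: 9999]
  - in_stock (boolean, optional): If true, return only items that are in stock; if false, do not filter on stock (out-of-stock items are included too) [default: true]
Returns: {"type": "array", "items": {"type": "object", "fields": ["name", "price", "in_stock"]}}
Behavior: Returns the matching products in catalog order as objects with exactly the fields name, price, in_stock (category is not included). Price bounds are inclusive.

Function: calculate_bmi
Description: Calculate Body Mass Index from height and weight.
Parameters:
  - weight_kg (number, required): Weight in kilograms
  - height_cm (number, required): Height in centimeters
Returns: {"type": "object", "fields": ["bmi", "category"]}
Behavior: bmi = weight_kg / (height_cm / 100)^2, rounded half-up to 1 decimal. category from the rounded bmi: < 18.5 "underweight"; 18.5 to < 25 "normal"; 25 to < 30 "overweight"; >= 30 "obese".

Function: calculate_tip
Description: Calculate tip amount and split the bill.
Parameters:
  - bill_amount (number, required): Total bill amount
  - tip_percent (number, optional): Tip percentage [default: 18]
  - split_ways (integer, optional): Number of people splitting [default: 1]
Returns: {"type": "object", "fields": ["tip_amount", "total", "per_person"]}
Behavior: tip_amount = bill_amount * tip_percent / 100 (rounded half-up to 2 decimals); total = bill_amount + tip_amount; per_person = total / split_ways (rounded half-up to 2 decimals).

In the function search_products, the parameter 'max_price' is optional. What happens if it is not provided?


The search_products spec declares:
  - max_price (number, optional): Maximum price, inclusive [default: 9999]
It defaults to 9999


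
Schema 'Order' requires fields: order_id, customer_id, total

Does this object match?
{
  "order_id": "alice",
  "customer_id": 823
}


Checking required fields...
Missing: total
Invalid - missing required field 'total'


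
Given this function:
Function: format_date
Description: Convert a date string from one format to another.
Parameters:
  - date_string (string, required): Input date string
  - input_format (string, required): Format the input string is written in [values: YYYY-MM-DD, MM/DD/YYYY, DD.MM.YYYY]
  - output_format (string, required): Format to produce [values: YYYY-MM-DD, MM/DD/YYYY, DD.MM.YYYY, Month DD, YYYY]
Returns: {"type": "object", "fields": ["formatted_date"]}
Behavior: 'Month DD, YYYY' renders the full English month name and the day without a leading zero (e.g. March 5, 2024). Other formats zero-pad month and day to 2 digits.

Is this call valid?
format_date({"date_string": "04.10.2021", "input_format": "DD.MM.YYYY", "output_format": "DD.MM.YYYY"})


Checking all required parameters present and types match... All valid.
Valid


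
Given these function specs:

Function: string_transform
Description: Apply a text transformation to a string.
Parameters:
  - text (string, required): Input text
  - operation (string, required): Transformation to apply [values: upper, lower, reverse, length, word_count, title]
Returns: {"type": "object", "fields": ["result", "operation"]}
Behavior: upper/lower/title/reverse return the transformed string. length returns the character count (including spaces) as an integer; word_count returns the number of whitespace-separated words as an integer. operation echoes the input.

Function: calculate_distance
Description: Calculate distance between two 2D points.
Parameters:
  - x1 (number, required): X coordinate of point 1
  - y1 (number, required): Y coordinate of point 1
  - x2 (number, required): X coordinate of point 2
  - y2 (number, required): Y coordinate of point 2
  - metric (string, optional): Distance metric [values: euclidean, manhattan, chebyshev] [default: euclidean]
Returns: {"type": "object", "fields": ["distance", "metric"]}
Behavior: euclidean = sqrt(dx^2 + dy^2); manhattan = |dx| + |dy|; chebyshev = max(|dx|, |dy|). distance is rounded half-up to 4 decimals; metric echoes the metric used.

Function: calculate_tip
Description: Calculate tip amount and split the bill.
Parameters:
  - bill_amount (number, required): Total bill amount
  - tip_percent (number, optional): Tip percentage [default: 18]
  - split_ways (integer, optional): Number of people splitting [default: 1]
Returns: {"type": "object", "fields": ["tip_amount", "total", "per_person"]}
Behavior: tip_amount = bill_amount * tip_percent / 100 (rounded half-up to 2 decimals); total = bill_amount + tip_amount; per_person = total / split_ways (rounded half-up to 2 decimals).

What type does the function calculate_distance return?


The calculate_distance spec declares Returns: {"type": "object", "fields": ["distance", "metric"]}
Type:
object


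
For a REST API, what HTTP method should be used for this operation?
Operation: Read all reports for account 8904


GET = read, POST = create, PUT = update/replace, DELETE = remove
This operation is a read.
GET


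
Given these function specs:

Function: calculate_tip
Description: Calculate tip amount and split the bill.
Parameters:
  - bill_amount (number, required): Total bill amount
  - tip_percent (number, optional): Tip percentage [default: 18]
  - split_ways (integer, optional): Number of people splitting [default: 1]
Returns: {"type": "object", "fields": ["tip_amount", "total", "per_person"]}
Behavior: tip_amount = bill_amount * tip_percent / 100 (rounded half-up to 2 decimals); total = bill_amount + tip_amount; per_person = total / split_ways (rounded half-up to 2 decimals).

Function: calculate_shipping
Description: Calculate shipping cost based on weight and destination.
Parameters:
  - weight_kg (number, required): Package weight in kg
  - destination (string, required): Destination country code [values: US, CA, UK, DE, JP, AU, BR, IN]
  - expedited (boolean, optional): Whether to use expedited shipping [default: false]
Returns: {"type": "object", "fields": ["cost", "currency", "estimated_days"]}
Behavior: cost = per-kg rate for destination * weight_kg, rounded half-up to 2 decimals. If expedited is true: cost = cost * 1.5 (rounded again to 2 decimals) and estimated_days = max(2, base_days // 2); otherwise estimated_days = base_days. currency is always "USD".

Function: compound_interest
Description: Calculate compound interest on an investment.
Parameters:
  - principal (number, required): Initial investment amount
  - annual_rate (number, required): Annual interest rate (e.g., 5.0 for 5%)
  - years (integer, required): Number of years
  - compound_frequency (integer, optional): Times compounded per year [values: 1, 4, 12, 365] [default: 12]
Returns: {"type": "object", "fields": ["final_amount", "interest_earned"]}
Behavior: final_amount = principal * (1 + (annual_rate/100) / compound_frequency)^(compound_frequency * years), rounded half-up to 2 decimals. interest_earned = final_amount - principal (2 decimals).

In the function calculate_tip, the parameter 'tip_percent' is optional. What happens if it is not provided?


The calculate_tip spec declares:
  - tip_percent (number, optional): Tip percentage [default: 18]
It defaults to 18


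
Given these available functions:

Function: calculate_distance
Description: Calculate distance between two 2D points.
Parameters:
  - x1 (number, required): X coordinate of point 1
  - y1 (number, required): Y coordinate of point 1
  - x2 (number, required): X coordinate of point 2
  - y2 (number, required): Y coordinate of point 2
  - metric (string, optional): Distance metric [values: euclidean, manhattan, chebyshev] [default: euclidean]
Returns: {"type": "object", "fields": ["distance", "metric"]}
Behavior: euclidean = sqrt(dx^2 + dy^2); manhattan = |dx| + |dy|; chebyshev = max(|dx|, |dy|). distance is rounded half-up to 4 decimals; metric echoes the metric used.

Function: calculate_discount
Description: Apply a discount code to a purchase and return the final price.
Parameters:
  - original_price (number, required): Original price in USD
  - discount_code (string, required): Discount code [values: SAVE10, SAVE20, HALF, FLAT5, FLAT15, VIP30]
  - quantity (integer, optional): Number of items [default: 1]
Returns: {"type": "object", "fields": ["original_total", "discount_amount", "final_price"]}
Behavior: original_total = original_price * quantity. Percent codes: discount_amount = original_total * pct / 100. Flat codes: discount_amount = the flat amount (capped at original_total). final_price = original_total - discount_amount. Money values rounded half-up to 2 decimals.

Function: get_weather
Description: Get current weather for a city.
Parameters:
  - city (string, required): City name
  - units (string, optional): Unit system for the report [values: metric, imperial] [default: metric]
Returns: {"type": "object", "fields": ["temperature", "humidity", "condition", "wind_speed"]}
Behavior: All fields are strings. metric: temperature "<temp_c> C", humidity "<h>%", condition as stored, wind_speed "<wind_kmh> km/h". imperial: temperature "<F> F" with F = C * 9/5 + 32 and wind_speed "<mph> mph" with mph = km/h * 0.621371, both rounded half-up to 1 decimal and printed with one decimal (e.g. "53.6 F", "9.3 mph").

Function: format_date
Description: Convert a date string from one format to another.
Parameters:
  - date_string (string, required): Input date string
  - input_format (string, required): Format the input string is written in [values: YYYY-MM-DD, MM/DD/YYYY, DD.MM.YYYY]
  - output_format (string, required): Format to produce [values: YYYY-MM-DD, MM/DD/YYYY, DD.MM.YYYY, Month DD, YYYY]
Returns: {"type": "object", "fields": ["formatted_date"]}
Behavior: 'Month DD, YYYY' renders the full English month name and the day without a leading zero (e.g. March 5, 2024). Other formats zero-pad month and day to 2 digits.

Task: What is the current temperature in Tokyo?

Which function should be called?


The task needs a function whose description is: Get current weather for a city.
get_weather


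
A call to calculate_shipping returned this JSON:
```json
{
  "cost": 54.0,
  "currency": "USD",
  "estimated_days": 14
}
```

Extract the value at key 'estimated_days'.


14


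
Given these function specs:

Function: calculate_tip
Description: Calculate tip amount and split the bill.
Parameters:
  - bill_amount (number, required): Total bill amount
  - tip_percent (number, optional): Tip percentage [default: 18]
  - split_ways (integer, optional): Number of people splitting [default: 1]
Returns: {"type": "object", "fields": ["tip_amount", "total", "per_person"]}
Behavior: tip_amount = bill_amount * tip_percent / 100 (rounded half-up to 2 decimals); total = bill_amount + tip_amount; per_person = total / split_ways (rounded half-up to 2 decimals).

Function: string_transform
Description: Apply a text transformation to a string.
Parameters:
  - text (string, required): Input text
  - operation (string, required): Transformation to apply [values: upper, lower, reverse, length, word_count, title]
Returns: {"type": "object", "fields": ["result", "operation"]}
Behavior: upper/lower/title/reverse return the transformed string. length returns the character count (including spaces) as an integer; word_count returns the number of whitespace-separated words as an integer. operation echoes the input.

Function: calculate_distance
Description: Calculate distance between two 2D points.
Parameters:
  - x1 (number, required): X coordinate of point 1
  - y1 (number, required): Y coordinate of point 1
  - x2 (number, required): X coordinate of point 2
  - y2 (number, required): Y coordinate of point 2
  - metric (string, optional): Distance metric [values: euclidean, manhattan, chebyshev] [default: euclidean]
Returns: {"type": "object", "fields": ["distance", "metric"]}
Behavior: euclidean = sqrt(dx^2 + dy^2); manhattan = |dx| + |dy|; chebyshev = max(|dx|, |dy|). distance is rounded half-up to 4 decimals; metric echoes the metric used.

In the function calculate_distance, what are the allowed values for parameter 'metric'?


The calculate_distance spec declares:
  - metric (string, optional): Distance metric [values: euclidean, manhattan, chebyshev] [default: euclidean]
Allowed values:
euclidean, manhattan, chebyshev


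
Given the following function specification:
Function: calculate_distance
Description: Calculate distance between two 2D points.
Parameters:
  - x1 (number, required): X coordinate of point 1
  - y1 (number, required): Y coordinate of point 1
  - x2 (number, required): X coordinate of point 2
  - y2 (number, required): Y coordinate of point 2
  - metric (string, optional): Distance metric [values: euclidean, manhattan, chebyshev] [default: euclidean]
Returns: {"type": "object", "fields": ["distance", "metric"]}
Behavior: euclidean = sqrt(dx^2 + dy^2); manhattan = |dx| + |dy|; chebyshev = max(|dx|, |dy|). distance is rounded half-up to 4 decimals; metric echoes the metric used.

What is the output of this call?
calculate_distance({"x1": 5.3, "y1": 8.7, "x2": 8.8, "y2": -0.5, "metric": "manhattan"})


|dx| = |8.8 - 5.3| = 3.5; |dy| = |-0.5 - 8.7| = 9.2
manhattan: 3.5 + 9.2 = 12.7
Round to 4 decimals: 12.7
Output:
{"distance": 12.7, "metric": "manhattan"}


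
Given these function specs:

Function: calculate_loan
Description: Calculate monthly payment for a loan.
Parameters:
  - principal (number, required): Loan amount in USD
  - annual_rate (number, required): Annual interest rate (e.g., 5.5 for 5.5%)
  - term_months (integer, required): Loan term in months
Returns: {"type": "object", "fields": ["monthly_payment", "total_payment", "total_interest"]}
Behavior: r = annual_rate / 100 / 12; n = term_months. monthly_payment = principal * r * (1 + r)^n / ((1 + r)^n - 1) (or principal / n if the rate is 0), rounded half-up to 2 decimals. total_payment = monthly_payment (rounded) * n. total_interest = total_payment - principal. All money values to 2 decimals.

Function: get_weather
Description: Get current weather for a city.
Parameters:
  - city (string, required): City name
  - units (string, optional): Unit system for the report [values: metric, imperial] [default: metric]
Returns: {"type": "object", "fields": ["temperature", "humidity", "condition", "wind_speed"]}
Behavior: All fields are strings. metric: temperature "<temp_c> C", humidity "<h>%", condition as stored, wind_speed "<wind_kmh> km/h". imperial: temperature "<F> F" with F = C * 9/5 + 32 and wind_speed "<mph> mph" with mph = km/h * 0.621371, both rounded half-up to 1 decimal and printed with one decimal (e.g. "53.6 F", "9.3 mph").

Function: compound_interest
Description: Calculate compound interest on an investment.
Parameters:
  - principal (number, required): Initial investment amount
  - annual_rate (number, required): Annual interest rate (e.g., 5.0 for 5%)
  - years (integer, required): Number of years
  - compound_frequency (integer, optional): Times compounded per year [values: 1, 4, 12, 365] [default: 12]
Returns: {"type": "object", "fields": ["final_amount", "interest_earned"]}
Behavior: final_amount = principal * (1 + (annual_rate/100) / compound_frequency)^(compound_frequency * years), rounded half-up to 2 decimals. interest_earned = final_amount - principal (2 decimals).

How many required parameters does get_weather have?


Parameters of get_weather: city (required), units (optional)
Required count:
1


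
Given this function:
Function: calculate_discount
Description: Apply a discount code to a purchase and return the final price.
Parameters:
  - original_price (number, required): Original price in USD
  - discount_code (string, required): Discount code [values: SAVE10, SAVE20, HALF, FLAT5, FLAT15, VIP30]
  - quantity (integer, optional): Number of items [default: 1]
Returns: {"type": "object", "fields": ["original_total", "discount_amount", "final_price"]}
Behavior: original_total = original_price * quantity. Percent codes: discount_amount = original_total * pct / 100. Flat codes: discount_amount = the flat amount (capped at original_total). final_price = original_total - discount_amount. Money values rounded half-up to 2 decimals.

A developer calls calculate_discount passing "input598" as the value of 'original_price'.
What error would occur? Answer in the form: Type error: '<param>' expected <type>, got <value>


Spec: 'original_price' is declared as number; "input598" is a string.
Type error: 'original_price' expected number, got "input598"


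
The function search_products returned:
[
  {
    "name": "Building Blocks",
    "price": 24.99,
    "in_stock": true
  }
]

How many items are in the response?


Items: Building Blocks
1


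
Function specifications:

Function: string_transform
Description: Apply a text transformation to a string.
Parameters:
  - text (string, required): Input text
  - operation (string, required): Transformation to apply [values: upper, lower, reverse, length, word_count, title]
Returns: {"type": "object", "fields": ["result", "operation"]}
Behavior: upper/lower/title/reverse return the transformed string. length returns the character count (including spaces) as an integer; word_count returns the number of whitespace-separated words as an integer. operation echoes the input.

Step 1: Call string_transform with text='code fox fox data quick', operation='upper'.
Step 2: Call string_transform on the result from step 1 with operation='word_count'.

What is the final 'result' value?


Step 1: string_transform(text='code fox fox data quick', operation='upper')
  -> result = 'CODE FOX FOX DATA QUICK'
Step 2: string_transform(text='CODE FOX FOX DATA QUICK', operation='word_count')
  words: CODE, FOX, FOX, DATA, QUICK -> 5
  -> result = 5
5


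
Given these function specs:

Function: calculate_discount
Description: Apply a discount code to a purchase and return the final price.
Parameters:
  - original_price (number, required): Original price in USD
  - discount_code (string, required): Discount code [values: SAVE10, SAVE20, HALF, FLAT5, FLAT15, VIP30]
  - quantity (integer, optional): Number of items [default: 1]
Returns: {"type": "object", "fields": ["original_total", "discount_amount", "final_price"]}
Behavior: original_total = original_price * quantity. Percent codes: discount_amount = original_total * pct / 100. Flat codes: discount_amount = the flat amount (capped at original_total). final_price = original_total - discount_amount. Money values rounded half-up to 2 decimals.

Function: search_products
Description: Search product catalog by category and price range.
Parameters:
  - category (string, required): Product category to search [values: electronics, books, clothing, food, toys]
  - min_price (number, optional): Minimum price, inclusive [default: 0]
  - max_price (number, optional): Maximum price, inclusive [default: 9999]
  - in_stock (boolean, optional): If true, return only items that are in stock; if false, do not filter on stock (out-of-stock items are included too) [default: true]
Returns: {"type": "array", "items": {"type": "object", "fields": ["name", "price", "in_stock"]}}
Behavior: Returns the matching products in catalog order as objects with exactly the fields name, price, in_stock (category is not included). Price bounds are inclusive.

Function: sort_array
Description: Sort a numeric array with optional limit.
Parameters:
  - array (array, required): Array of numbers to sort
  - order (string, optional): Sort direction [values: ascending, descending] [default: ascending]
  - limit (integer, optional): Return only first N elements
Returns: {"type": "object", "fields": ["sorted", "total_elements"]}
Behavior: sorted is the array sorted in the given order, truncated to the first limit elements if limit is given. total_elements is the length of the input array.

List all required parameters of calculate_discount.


Parameters of calculate_discount and their required/optional flag:
  original_price: required
  discount_code: required
  quantity: optional
discount_code, original_price


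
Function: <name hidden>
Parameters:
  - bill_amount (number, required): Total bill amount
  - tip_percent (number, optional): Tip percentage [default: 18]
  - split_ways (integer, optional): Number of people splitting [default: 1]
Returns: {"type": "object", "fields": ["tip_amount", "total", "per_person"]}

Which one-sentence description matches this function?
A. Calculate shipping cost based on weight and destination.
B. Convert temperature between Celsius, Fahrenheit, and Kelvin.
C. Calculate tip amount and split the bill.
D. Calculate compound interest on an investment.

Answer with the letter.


Parameters bill_amount, tip_percent, split_ways and return ["tip_amount", "total", "per_person"] fit: Calculate tip amount and split the bill.
C


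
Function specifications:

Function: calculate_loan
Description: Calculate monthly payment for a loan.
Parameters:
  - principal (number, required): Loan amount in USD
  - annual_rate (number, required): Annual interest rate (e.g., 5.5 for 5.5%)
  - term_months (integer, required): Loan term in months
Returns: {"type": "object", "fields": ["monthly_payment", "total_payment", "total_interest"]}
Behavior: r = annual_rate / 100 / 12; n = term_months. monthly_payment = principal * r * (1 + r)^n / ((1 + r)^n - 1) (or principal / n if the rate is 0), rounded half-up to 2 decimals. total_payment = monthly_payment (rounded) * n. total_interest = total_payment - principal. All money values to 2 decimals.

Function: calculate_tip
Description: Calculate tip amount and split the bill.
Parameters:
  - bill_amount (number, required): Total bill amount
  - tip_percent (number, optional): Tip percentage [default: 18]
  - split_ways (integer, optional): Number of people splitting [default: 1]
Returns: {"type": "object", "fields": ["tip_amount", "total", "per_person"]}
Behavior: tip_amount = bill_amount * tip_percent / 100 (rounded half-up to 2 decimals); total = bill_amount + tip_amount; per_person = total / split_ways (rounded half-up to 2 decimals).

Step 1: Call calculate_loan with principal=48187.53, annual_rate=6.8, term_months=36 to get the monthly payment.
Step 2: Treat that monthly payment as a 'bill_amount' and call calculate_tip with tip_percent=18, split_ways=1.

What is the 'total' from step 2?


Step 1: calculate_loan(principal=48187.53, annual_rate=6.8, term_months=36)
  r = 6.8 / 100 / 12 = 0.005666666667 (keep full precision)
  (1 + r)^36 = 1.22559222
  monthly_payment = 48187.53 * 0.005666666667 * 1.22559222 / (1.22559222 - 1) = 1483.488573 -> 1483.49
  total_payment = 1483.49 * 36 = 53405.64
  total_interest = 53405.64 - 48187.53 = 5218.11
  -> monthly_payment = 1483.49
Step 2: calculate_tip(bill_amount=1483.49, tip_percent=18, split_ways=1)
  tip_amount = 1483.49 * 18/100 = 267.0282 -> 267.03
  total = 1483.49 + 267.03 = 1750.52
  per_person = 1750.52 / 1 = 1750.52 -> 1750.52
  -> total = 1750.52
$1750.52


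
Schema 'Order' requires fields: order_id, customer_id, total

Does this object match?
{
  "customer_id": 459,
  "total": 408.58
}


Checking required fields...
Missing: order_id
Invalid - missing required field 'order_id'


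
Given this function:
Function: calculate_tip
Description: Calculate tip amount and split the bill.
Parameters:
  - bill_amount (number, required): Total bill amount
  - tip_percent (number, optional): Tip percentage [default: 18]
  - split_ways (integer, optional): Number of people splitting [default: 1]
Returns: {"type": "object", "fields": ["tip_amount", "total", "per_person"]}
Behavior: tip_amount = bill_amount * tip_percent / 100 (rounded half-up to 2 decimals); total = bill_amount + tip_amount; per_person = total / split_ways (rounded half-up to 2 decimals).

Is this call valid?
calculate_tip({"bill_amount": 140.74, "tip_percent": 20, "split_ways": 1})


Checking all required parameters present and types match... All valid.
Valid


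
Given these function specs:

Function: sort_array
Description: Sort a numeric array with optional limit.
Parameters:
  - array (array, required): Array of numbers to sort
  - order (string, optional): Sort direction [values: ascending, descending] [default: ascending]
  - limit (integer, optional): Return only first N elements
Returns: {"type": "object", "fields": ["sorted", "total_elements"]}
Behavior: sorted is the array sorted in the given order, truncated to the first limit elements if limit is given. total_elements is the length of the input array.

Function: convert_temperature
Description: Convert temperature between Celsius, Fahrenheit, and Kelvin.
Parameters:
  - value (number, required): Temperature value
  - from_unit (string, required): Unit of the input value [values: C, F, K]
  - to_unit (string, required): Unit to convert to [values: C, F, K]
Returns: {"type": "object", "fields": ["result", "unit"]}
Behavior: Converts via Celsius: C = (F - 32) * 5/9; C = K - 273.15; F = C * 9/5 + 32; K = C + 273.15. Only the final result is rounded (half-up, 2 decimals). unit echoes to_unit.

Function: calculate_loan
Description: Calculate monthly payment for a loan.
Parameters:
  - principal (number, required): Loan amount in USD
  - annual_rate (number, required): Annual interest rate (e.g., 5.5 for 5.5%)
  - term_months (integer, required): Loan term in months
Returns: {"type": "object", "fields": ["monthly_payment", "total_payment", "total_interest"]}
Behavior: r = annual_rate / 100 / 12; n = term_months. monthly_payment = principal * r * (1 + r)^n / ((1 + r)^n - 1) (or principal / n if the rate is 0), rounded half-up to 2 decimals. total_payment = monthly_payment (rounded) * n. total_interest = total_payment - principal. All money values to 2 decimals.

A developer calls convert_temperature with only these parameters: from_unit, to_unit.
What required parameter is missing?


Required parameters: value, from_unit, to_unit
Provided: from_unit, to_unit
Missing: value
value
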